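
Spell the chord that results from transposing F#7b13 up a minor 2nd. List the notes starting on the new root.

G, B, D, F, Eb

A minor 2nd up from F# is G, so the new chord is G dominant seventh flat thirteen.
Root: G
Major 3rd (3rd): B
Perfect 5th (5th): D
Minor 7th (7th): F
Minor 13th (13th): Eb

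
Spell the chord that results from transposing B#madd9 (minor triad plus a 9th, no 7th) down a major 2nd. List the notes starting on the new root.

A major 2nd down from B# is A#, so the new chord is A# minor added-ninth.
- root: A#
- minor 3rd: C#
- perfect 5th: E#
- major 9th: B#

A#, C#, E#, B#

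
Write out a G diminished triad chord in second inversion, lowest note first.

In root position, G diminished triad is G–B♭–D♭.
Second inversion puts the fifth (D♭) in the bass.

D♭ G B♭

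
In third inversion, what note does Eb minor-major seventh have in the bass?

D

Eb minor-major seventh in root position is Eb–Gb–Bb–D.
Third inversion places the seventh in the bass, which is D.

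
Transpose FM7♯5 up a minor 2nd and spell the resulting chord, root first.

Gb Bb D F

Transposed root: F → Gb (minor 2nd up). So we spell Gb augmented major seventh:
root → Gb
3rd (major 3rd) → Bb
5th (augmented 5th) → D
7th (major 7th) → F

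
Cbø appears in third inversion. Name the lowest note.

Cbø = Cb–Ebb–Gbb–Bbb. Third inversion → seventh in the bass = Bbb.

Bbb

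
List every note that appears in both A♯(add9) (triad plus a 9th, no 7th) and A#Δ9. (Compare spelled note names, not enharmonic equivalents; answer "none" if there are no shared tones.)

A♯(add9) = A#, C##, E#, B#.
A#Δ9 = A#, C##, E#, G##, B#.
Shared: A#, C##, E#, B#.

A# C## E# B#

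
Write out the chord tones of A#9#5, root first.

A#  C##  E##  G#  B#

A#9#5: dominant ninth sharp five on A#.
A# — root
C## — major 3rd
E## — augmented 5th
G# — minor 7th
B# — major 9th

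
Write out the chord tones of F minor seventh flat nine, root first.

F minor seventh flat nine: minor seventh flat nine on F.
root → F
3rd (minor 3rd) → A♭
5th (perfect 5th) → C
7th (minor 7th) → E♭
9th (minor 9th) → G♭

F, A♭, C, E♭, G♭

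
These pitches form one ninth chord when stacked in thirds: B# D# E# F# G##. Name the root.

E#

Arranged so that each adjacent pair is a third by letter name: E# – G## – B# – D# – F#.
The bottom of that stack, E#, is the root (this is E# dominant seventh flat nine).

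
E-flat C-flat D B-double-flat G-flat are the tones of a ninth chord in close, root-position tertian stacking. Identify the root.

C-flat

Arranged so that each adjacent pair is a third by letter name: C-flat – E-flat – G-flat – B-double-flat – D.
The bottom of that stack, C-flat, is the root (this is C-flat dominant seventh sharp nine).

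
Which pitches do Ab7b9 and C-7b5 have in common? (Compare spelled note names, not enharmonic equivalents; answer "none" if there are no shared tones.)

C  Eb  Gb

Ab7b9 = Ab, C, Eb, Gb, Bbb.
C-7b5 = C, Eb, Gb, Bb.
Shared: C, Eb, Gb.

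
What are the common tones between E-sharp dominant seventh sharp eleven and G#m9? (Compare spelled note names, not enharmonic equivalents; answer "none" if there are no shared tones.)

D#

E-sharp dominant seventh sharp eleven: E# G## B# D# A##
G#m9: G# B D# F# A#
Common to both → D#.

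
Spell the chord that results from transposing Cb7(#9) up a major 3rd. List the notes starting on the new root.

Eb  G  Bb  Db  F#

A major 3rd up from Cb is Eb, so the new chord is Eb dominant seventh sharp nine.
root → Eb
3rd (major 3rd) → G
5th (perfect 5th) → Bb
7th (minor 7th) → Db
9th (augmented 9th) → F#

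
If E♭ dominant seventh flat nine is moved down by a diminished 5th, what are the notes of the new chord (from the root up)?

A, C#, E, G, Bb

Eb down a diminished 5th → A. New chord: A dominant seventh flat nine.
root → A
3rd (major 3rd) → C#
5th (perfect 5th) → E
7th (minor 7th) → G
9th (minor 9th) → Bb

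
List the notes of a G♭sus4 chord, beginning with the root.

Gb – Cb – Db

G♭sus4 is a suspended fourth built on Gb.
root → Gb
4th (perfect 4th) → Cb
5th (perfect 5th) → Db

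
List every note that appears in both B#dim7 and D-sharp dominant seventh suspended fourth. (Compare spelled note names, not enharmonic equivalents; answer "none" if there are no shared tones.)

D#

B#dim7: B# D# F# A
D-sharp dominant seventh suspended fourth: D# G# A# C#
Common to both → D#.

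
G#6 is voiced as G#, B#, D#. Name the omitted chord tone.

E#

The full G#6 chord is G#, B#, D#, E#.
Comparing with the voicing, the major 6th (6th) — E# — is absent.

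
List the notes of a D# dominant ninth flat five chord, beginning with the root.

D#, F##, A, C#, E#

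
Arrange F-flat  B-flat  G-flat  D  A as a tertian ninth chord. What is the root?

Stacking in thirds gives G-flat – B-flat – D – F-flat – A, so G-flat is the root — G-flat dominant seventh sharp nine sharp five.

G-flat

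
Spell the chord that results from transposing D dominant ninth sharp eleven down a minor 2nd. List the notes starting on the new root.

C#  E#  G#  B  D#  F##

Transposed root: D → C# (minor 2nd down). So we spell C# dominant ninth sharp eleven:
- root: C#
- major 3rd: E#
- perfect 5th: G#
- minor 7th: B
- major 9th: D#
- augmented 11th: F##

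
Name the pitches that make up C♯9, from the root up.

C♯9: dominant ninth on C#.
- root: C#
- major 3rd: E#
- perfect 5th: G#
- minor 7th: B
- major 9th: D#

C#, E#, G#, B, D#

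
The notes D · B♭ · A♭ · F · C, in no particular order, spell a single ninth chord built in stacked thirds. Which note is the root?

B♭

Stacking in thirds gives B♭ – D – F – A♭ – C, so B♭ is the root — B♭ dominant ninth.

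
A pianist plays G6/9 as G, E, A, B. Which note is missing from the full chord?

G6/9 = G, B, D, E, A. The voicing lacks the 5th (perfect 5th), D.

D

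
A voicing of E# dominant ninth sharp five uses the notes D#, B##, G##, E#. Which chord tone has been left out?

F##

E# dominant ninth sharp five = E#, G##, B##, D#, F##. The voicing lacks the 9th (major 9th), F##.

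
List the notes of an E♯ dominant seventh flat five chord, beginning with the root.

E♯ dominant seventh flat five is a dominant seventh flat five built on E-sharp.
Root: E-sharp
Major 3rd (3rd): G-double-sharp
Diminished 5th (5th): B
Minor 7th (7th): D-sharp

E-sharp – G-double-sharp – B – D-sharp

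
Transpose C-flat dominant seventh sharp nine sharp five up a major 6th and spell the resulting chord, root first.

A♭ C E G♭ B

A major 6th up from C♭ is A♭, so the new chord is A♭ dominant seventh sharp nine sharp five.
Root: A♭
Major 3rd (3rd): C
Augmented 5th (5th): E
Minor 7th (7th): G♭
Augmented 9th (9th): B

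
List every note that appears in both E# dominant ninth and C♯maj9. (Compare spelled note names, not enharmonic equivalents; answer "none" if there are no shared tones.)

E# dominant ninth = E♯, G𝄪, B♯, D♯, F𝄪.
C♯maj9 = C♯, E♯, G♯, B♯, D♯.
Shared: E♯, B♯, D♯.

E♯  B♯  D♯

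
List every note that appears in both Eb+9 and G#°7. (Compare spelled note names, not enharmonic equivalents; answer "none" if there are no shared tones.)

B – F

Eb+9 = Eb, G, B, Db, F.
G#°7 = G#, B, D, F.
Shared: B, F.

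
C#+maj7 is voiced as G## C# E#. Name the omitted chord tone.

The full C#+maj7 chord is C#, E#, G##, B#.
Comparing with the voicing, the major 7th (7th) — B# — is absent.

B#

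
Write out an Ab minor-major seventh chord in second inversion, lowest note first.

E-flat  G  A-flat  C-flat

In root position, Ab minor-major seventh is A-flat–C-flat–E-flat–G.
Second inversion puts the fifth (E-flat) in the bass.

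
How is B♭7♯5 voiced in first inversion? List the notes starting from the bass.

D  F#  Ab  Bb

B♭7♯5 = Bb–D–F#–Ab; first inversion → third (D) lowest.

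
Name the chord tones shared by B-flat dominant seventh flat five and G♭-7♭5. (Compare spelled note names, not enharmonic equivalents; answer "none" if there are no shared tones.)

Fb

B-flat dominant seventh flat five: Bb D Fb Ab
G♭-7♭5: Gb Bbb Dbb Fb
Common to both → Fb.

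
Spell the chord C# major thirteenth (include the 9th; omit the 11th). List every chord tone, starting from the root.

Root C-sharp, quality major thirteenth:
Root: C-sharp
Major 3rd (3rd): E-sharp
Perfect 5th (5th): G-sharp
Major 7th (7th): B-sharp
Major 9th (9th): D-sharp
Major 13th (13th): A-sharp

C-sharp E-sharp G-sharp B-sharp D-sharp A-sharp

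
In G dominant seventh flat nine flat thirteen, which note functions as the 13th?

E-flat

Root of G dominant seventh flat nine flat thirteen = G. The 13th is a minor 13th: G up a minor 13th → E-flat.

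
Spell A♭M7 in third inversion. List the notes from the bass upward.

G, A♭, C, E♭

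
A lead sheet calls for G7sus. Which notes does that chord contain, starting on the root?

G – C – D – F

Root G, quality dominant seventh suspended fourth:
root → G
4th (perfect 4th) → C
5th (perfect 5th) → D
7th (minor 7th) → F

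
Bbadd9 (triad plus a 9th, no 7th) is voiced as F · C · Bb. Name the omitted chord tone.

The full Bbadd9 chord is Bb, D, F, C.
Comparing with the voicing, the major 3rd (3rd) — D — is absent.

D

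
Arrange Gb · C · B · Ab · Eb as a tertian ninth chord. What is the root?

Ab

Arranged so that each adjacent pair is a third by letter name: Ab – C – Eb – Gb – B.
The bottom of that stack, Ab, is the root (this is Ab dominant seventh sharp nine).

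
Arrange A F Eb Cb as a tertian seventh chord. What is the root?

Arranged so that each adjacent pair is a third by letter name: F – A – Cb – Eb.
The bottom of that stack, F, is the root (this is F dominant seventh flat five).

F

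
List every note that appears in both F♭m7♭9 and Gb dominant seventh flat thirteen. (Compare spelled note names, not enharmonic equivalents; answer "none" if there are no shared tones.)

F♭ E𝄫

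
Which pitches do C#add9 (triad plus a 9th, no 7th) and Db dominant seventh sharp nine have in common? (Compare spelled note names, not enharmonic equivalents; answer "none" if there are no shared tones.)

none

C#add9 = C#, E#, G#, D#.
Db dominant seventh sharp nine = Db, F, Ab, Cb, E.
Shared: none.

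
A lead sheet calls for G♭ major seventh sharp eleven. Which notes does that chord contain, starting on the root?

Gb, Bb, Db, F, C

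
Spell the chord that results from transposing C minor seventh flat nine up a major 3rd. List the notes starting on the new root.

E  G  B  D  F

Transposed root: C → E (major 3rd up). So we spell E minor seventh flat nine:
E — root
G — minor 3rd
B — perfect 5th
D — minor 7th
F — minor 9th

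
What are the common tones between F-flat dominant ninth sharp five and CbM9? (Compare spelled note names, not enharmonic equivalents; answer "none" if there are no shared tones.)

Gb

F-flat dominant ninth sharp five = Fb, Ab, C, Ebb, Gb.
CbM9 = Cb, Eb, Gb, Bb, Db.
Shared: Gb.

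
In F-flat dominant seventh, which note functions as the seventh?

F-flat dominant seventh is built on Fb; its 7th is a minor 7th above the root.
A seventh above F uses the letter E, and the minor 7th above Fb is Ebb.

Ebb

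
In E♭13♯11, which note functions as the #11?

A

E♭13♯11 is built on Eb; its 11th is an augmented 11th above the root.
A fourth above E uses the letter A, and the augmented 11th above Eb is A.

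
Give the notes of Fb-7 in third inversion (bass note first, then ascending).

Ebb, Fb, Abb, Cb

Fb-7 = Fb–Abb–Cb–Ebb; third inversion → seventh (Ebb) lowest.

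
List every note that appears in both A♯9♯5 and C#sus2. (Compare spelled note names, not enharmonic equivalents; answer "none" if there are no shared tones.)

G♯

A♯9♯5 = A♯, C𝄪, E𝄪, G♯, B♯.
C#sus2 = C♯, D♯, G♯.
Shared: G♯.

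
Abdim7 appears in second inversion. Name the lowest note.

Abdim7 in root position is Ab–Cb–Ebb–Gbb.
Second inversion places the fifth in the bass, which is Ebb.

Ebb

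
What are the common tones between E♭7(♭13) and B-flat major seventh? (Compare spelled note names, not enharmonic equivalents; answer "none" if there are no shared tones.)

Bb

E♭7(♭13): Eb G Bb Db Cb
B-flat major seventh: Bb D F A
Common to both → Bb.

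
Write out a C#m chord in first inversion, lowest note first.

In root position, C#m is C♯–E–G♯.
First inversion puts the third (E) in the bass.

E – G♯ – C♯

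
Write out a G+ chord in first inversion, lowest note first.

G+ = G–B–D♯; first inversion → third (B) lowest.

B, D♯, G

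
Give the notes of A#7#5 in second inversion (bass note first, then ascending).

In root position, A#7#5 is A♯–C𝄪–E𝄪–G♯.
Second inversion puts the fifth (E𝄪) in the bass.

E𝄪, G♯, A♯, C𝄪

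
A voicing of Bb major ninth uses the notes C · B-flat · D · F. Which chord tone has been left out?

The full Bb major ninth chord is B-flat, D, F, A, C.
Comparing with the voicing, the major 7th (7th) — A — is absent.

A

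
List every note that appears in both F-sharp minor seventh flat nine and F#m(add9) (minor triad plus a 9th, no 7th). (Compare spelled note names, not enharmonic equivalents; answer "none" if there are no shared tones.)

F#, A, C#

F-sharp minor seventh flat nine: F# A C# E G
F#m(add9): F# A C# G#
Common to both → F#, A, C#.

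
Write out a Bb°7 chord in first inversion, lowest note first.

Bb°7 = Bb–Db–Fb–Abb; first inversion → third (Db) lowest.

Db, Fb, Abb, Bb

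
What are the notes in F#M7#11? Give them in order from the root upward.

F#M7#11: major seventh sharp eleven on F#.
- root: F#
- major 3rd: A#
- perfect 5th: C#
- major 7th: E#
- augmented 11th: B#

F#, A#, C#, E#, B#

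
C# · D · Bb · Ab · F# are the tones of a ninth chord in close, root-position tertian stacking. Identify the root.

Stacking in thirds gives Bb – D – F# – Ab – C#, so Bb is the root — Bb dominant seventh sharp nine sharp five.

Bb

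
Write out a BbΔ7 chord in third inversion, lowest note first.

A B♭ D F

BbΔ7 = B♭–D–F–A; third inversion → seventh (A) lowest.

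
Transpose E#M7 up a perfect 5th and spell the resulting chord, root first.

B# D## F## A##

A perfect 5th up from E# is B#, so the new chord is B# major seventh.
- root: B#
- major 3rd: D##
- perfect 5th: F##
- major 7th: A##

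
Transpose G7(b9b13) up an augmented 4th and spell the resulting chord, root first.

C#, E#, G#, B, D, A

Transposed root: G → C# (augmented 4th up). So we spell C# dominant seventh flat nine flat thirteen:
- root: C#
- major 3rd: E#
- perfect 5th: G#
- minor 7th: B
- minor 9th: D
- minor 13th: A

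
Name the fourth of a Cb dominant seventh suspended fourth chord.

F-flat

Cb dominant seventh suspended fourth is built on C-flat; its 4th is a perfect 4th above the root.
A fourth above C uses the letter F, and the perfect 4th above C-flat is F-flat.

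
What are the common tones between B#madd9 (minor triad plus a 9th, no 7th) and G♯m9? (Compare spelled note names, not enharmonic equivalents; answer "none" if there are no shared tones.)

D#

B#madd9 = B#, D#, F##, C##.
G♯m9 = G#, B, D#, F#, A#.
Shared: D#.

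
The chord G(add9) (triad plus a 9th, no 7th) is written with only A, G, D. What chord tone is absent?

The full G(add9) chord is G, B, D, A.
Comparing with the voicing, the major 3rd (3rd) — B — is absent.

B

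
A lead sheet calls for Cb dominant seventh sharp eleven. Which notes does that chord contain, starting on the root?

Root C-flat, quality dominant seventh sharp eleven:
C-flat — root
E-flat — major 3rd
G-flat — perfect 5th
B-double-flat — minor 7th
F — augmented 11th

C-flat, E-flat, G-flat, B-double-flat, F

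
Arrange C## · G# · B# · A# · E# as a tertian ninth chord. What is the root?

A#

Stacking in thirds gives A# – C## – E# – G# – B#, so A# is the root — A# dominant ninth.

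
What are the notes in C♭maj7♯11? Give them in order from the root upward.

C♭  E♭  G♭  B♭  F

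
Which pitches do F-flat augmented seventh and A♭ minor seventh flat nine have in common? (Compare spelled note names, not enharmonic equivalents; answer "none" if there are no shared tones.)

A-flat

F-flat augmented seventh = F-flat, A-flat, C, E-double-flat.
A♭ minor seventh flat nine = A-flat, C-flat, E-flat, G-flat, B-double-flat.
Shared: A-flat.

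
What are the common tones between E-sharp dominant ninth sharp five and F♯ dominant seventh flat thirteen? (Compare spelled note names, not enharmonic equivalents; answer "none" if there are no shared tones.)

E-sharp dominant ninth sharp five = E-sharp, G-double-sharp, B-double-sharp, D-sharp, F-double-sharp.
F♯ dominant seventh flat thirteen = F-sharp, A-sharp, C-sharp, E, D.
Shared: none.

none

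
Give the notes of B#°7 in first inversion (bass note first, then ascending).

D#  F#  A  B#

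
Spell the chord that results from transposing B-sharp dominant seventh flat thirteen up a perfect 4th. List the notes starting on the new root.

E#  G##  B#  D#  C#

A perfect 4th up from B# is E#, so the new chord is E# dominant seventh flat thirteen.
root → E#
3rd (major 3rd) → G##
5th (perfect 5th) → B#
7th (minor 7th) → D#
13th (minor 13th) → C#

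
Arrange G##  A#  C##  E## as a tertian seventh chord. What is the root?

A#

Arranged so that each adjacent pair is a third by letter name: A# – C## – E## – G##.
The bottom of that stack, A#, is the root (this is A# augmented major seventh).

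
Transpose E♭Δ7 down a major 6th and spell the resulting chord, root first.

Transposed root: E♭ → G♭ (major 6th down). So we spell G♭ major seventh:
root → G♭
3rd (major 3rd) → B♭
5th (perfect 5th) → D♭
7th (major 7th) → F

G♭ B♭ D♭ F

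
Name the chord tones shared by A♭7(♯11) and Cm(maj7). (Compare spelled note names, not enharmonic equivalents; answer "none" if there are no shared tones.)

A♭7(♯11) = Ab, C, Eb, Gb, D.
Cm(maj7) = C, Eb, G, B.
Shared: C, Eb.

C  Eb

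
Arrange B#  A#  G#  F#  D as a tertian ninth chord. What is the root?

Arranged so that each adjacent pair is a third by letter name: G# – B# – D – F# – A#.
The bottom of that stack, G#, is the root (this is G# dominant ninth flat five).

G#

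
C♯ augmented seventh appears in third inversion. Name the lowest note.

C♯ augmented seventh in root position is C-sharp–E-sharp–G-double-sharp–B.
Third inversion places the seventh in the bass, which is B.

B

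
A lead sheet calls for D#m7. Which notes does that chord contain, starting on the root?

D#m7: minor seventh on D♯.
- root: D♯
- minor 3rd: F♯
- perfect 5th: A♯
- minor 7th: C♯

D♯ – F♯ – A♯ – C♯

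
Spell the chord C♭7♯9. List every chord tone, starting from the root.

C♭7♯9 is a dominant seventh sharp nine built on Cb.
- root: Cb
- major 3rd: Eb
- perfect 5th: Gb
- minor 7th: Bbb
- augmented 9th: D

Cb, Eb, Gb, Bbb, D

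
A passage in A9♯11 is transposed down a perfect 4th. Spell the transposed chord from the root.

E, G#, B, D, F#, A#

Transposed root: A → E (perfect 4th down). So we spell E dominant ninth sharp eleven:
root → E
3rd (major 3rd) → G#
5th (perfect 5th) → B
7th (minor 7th) → D
9th (major 9th) → F#
11th (augmented 11th) → A#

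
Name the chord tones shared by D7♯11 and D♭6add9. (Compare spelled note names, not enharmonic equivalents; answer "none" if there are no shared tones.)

none

D7♯11: D F♯ A C G♯
D♭6add9: D♭ F A♭ B♭ E♭
Common to both → none.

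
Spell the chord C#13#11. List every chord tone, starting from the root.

C#, E#, G#, B, D#, F##, A#

C#13#11: dominant thirteenth sharp eleven on C#.
- root: C#
- major 3rd: E#
- perfect 5th: G#
- minor 7th: B
- major 9th: D#
- augmented 11th: F##
- major 13th: A#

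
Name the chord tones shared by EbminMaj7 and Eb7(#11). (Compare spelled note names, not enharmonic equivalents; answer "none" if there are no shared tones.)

Eb – Bb

EbminMaj7 = Eb, Gb, Bb, D.
Eb7(#11) = Eb, G, Bb, Db, A.
Shared: Eb, Bb.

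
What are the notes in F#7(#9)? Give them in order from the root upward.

F#7(#9) is a dominant seventh sharp nine built on F♯.
F♯ — root
A♯ — major 3rd
C♯ — perfect 5th
E — minor 7th
G𝄪 — augmented 9th

F♯  A♯  C♯  E  G𝄪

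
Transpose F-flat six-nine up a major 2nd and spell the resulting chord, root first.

G-flat, B-flat, D-flat, E-flat, A-flat

F-flat up a major 2nd → G-flat. New chord: G-flat six-nine.
root → G-flat
3rd (major 3rd) → B-flat
5th (perfect 5th) → D-flat
6th (major 6th) → E-flat
9th (major 9th) → A-flat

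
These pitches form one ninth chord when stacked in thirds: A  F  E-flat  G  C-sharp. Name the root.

Arranged so that each adjacent pair is a third by letter name: F – A – C-sharp – E-flat – G.
The bottom of that stack, F, is the root (this is F dominant ninth sharp five).

F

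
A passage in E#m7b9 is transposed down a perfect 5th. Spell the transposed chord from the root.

A♯, C♯, E♯, G♯, B

Transposed root: E♯ → A♯ (perfect 5th down). So we spell A♯ minor seventh flat nine:
Root: A♯
Minor 3rd (3rd): C♯
Perfect 5th (5th): E♯
Minor 7th (7th): G♯
Minor 9th (9th): B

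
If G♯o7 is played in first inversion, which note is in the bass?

G♯o7 = G#–B–D–F. First inversion → third in the bass = B.

B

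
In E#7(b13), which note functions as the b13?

C♯

Root of E#7(b13) = E♯. The 13th is a minor 13th: E♯ up a minor 13th → C♯.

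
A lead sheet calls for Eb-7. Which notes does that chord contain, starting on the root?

Eb, Gb, Bb, Db

Root Eb, quality minor seventh:
Root: Eb
Minor 3rd (3rd): Gb
Perfect 5th (5th): Bb
Minor 7th (7th): Db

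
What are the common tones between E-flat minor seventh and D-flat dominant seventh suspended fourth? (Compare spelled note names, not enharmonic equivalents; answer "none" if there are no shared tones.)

G-flat, D-flat

E-flat minor seventh = E-flat, G-flat, B-flat, D-flat.
D-flat dominant seventh suspended fourth = D-flat, G-flat, A-flat, C-flat.
Shared: G-flat, D-flat.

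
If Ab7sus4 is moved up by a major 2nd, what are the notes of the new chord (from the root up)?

Bb  Eb  F  Ab

Ab up a major 2nd → Bb. New chord: Bb dominant seventh suspended fourth.
Bb — root
Eb — perfect 4th
F — perfect 5th
Ab — minor 7th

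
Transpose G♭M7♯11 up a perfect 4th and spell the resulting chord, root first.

Gb up a perfect 4th → Cb. New chord: Cb major seventh sharp eleven.
Root: Cb
Major 3rd (3rd): Eb
Perfect 5th (5th): Gb
Major 7th (7th): Bb
Augmented 11th (11th): F

Cb Eb Gb Bb F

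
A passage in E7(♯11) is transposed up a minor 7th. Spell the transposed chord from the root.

E up a minor 7th → D. New chord: D dominant seventh sharp eleven.
root → D
3rd (major 3rd) → F#
5th (perfect 5th) → A
7th (minor 7th) → C
11th (augmented 11th) → G#

D  F#  A  C  G#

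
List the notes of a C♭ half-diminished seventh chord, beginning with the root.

Cb  Ebb  Gbb  Bbb

Root Cb, quality half-diminished seventh:
Root: Cb
Minor 3rd (3rd): Ebb
Diminished 5th (5th): Gbb
Minor 7th (7th): Bbb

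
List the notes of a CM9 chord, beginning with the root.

C  E  G  B  D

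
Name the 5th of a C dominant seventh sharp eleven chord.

G

C dominant seventh sharp eleven is built on C; its 5th is a perfect 5th above the root.
A fifth above C uses the letter G, and the perfect 5th above C is G.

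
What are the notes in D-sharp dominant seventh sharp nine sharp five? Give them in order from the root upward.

D-sharp dominant seventh sharp nine sharp five is a dominant seventh sharp nine sharp five built on D-sharp.
root → D-sharp
3rd (major 3rd) → F-double-sharp
5th (augmented 5th) → A-double-sharp
7th (minor 7th) → C-sharp
9th (augmented 9th) → E-double-sharp

D-sharp F-double-sharp A-double-sharp C-sharp E-double-sharp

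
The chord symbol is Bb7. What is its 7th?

Bb7 is built on Bb; its 7th is a minor 7th above the root.
A seventh above B uses the letter A, and the minor 7th above Bb is Ab.

Ab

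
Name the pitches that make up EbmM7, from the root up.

Eb – Gb – Bb – D

EbmM7: minor-major seventh on Eb.
Root: Eb
Minor 3rd (3rd): Gb
Perfect 5th (5th): Bb
Major 7th (7th): D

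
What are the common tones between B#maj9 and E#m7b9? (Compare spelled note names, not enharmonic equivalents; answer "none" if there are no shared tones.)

B#maj9 = B#, D##, F##, A##, C##.
E#m7b9 = E#, G#, B#, D#, F#.
Shared: B#.

B#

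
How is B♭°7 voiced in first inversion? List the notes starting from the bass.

Db, Fb, Abb, Bb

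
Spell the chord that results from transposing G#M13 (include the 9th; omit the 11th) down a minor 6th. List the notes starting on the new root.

B#  D##  F##  A##  C##  G##

Transposed root: G# → B# (minor 6th down). So we spell B# major thirteenth:
root → B#
3rd (major 3rd) → D##
5th (perfect 5th) → F##
7th (major 7th) → A##
9th (major 9th) → C##
13th (major 13th) → G##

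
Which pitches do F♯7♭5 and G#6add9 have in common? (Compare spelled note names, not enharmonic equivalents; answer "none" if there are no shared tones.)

F♯7♭5: F# A# C E
G#6add9: G# B# D# E# A#
Common to both → A#.

A#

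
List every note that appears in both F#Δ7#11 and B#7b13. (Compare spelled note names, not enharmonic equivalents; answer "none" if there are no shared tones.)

F#Δ7#11 = F#, A#, C#, E#, B#.
B#7b13 = B#, D##, F##, A#, G#.
Shared: A#, B#.

A#, B#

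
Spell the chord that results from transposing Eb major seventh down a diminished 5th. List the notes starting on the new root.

A  C#  E  G#

Transposed root: Eb → A (diminished 5th down). So we spell A major seventh:
A — root
C# — major 3rd
E — perfect 5th
G# — major 7th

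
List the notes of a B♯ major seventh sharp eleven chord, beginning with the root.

Root B#, quality major seventh sharp eleven:
root → B#
3rd (major 3rd) → D##
5th (perfect 5th) → F##
7th (major 7th) → A##
11th (augmented 11th) → E##

B#, D##, F##, A##, E##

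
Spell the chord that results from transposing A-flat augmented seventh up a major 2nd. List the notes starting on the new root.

Transposed root: A-flat → B-flat (major 2nd up). So we spell B-flat augmented seventh:
B-flat — root
D — major 3rd
F-sharp — augmented 5th
A-flat — minor 7th

B-flat – D – F-sharp – A-flat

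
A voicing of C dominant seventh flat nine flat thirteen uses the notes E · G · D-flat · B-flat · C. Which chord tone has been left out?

C dominant seventh flat nine flat thirteen = C, E, G, B-flat, D-flat, A-flat. The voicing lacks the 13th (minor 13th), A-flat.

A-flat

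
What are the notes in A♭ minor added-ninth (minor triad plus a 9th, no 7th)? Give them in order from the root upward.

Root A♭, quality minor added-ninth:
Root: A♭
Minor 3rd (3rd): C♭
Perfect 5th (5th): E♭
Major 9th (9th): B♭

A♭ – C♭ – E♭ – B♭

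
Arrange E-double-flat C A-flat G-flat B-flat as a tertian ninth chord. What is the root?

A-flat

Stacking in thirds gives A-flat – C – E-double-flat – G-flat – B-flat, so A-flat is the root — A-flat dominant ninth flat five.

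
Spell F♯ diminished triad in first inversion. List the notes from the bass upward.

F♯ diminished triad = F-sharp–A–C; first inversion → third (A) lowest.

A – C – F-sharp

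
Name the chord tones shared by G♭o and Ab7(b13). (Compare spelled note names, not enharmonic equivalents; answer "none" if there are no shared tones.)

Gb

G♭o = Gb, Bbb, Dbb.
Ab7(b13) = Ab, C, Eb, Gb, Fb.
Shared: Gb.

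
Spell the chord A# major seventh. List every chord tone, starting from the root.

A-sharp C-double-sharp E-sharp G-double-sharp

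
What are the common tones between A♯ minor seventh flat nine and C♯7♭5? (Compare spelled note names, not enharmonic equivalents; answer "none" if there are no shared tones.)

A♯ minor seventh flat nine = A#, C#, E#, G#, B.
C♯7♭5 = C#, E#, G, B.
Shared: C#, E#, B.

C#  E#  B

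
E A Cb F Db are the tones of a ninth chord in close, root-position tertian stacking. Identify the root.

Db

Arranged so that each adjacent pair is a third by letter name: Db – F – A – Cb – E.
The bottom of that stack, Db, is the root (this is Db dominant seventh sharp nine sharp five).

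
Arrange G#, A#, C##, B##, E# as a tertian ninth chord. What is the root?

Stacking in thirds gives A# – C## – E# – G# – B##, so A# is the root — A# dominant seventh sharp nine.

A#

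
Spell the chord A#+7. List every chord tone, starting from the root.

A#, C##, E##, G#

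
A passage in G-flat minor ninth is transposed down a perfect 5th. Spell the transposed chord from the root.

C-flat  E-double-flat  G-flat  B-double-flat  D-flat

A perfect 5th down from G-flat is C-flat, so the new chord is C-flat minor ninth.
Root: C-flat
Minor 3rd (3rd): E-double-flat
Perfect 5th (5th): G-flat
Minor 7th (7th): B-double-flat
Major 9th (9th): D-flat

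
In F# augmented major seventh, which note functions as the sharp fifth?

Root of F# augmented major seventh = F-sharp. The 5th is an augmented 5th: F-sharp up an augmented 5th → C-double-sharp.

C-double-sharp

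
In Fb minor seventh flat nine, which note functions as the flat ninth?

G-double-flat

Root of Fb minor seventh flat nine = F-flat. The 9th is a minor 9th: F-flat up a minor 9th → G-double-flat.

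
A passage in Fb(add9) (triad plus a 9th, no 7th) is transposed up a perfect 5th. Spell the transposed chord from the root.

A perfect 5th up from Fb is Cb, so the new chord is Cb added-ninth.
root → Cb
3rd (major 3rd) → Eb
5th (perfect 5th) → Gb
9th (major 9th) → Db

Cb, Eb, Gb, Db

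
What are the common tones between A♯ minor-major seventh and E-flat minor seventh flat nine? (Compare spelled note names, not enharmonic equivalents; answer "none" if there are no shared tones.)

none

A♯ minor-major seventh = A-sharp, C-sharp, E-sharp, G-double-sharp.
E-flat minor seventh flat nine = E-flat, G-flat, B-flat, D-flat, F-flat.
Shared: none.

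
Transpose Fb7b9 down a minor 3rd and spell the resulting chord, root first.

Db, F, Ab, Cb, Ebb

Fb down a minor 3rd → Db. New chord: Db dominant seventh flat nine.
Db — root
F — major 3rd
Ab — perfect 5th
Cb — minor 7th
Ebb — minor 9th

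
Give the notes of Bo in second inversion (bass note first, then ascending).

In root position, Bo is B–D–F.
Second inversion puts the fifth (F) in the bass.

F – B – D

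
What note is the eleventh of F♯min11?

Root of F♯min11 = F#. The 11th is a perfect 11th: F# up a perfect 11th → B.

B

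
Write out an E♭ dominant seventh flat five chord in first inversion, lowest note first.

G B𝄫 D♭ E♭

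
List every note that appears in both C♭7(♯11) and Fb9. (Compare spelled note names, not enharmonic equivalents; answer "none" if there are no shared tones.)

Cb, Gb

C♭7(♯11) = Cb, Eb, Gb, Bbb, F.
Fb9 = Fb, Ab, Cb, Ebb, Gb.
Shared: Cb, Gb.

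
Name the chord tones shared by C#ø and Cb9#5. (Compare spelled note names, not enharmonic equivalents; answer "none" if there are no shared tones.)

C#ø = C#, E, G, B.
Cb9#5 = Cb, Eb, G, Bbb, Db.
Shared: G.

G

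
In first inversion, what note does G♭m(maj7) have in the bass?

Bbb

G♭m(maj7) = Gb–Bbb–Db–F. First inversion → third in the bass = Bbb.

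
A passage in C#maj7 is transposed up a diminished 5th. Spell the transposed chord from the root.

C# up a diminished 5th → G. New chord: G major seventh.
Root: G
Major 3rd (3rd): B
Perfect 5th (5th): D
Major 7th (7th): F#

G – B – D – F#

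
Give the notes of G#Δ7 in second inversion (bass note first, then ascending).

D#  F##  G#  B#

In root position, G#Δ7 is G#–B#–D#–F##.
Second inversion puts the fifth (D#) in the bass.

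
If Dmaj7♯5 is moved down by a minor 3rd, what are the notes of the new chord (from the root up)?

A minor 3rd down from D is B, so the new chord is B augmented major seventh.
root → B
3rd (major 3rd) → D♯
5th (augmented 5th) → F𝄪
7th (major 7th) → A♯

B  D♯  F𝄪  A♯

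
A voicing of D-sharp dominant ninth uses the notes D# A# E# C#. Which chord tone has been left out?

F##

The full D-sharp dominant ninth chord is D#, F##, A#, C#, E#.
Comparing with the voicing, the major 3rd (3rd) — F## — is absent.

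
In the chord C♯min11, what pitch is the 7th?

C♯min11 is built on C#; its 7th is a minor 7th above the root.
A seventh above C uses the letter B, and the minor 7th above C# is B.

B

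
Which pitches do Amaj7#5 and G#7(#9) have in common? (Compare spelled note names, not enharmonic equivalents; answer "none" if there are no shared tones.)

G♯

Amaj7#5: A C♯ E♯ G♯
G#7(#9): G♯ B♯ D♯ F♯ A𝄪
Common to both → G♯.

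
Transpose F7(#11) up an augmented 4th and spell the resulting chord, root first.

B  D#  F#  A  E#

Transposed root: F → B (augmented 4th up). So we spell B dominant seventh sharp eleven:
- root: B
- major 3rd: D#
- perfect 5th: F#
- minor 7th: A
- augmented 11th: E#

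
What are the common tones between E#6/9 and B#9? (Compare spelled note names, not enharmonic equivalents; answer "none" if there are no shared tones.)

E#6/9 = E♯, G𝄪, B♯, C𝄪, F𝄪.
B#9 = B♯, D𝄪, F𝄪, A♯, C𝄪.
Shared: B♯, C𝄪, F𝄪.

B♯, C𝄪, F𝄪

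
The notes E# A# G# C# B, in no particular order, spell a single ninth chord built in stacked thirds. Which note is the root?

A#

Arranged so that each adjacent pair is a third by letter name: A# – C# – E# – G# – B.
The bottom of that stack, A#, is the root (this is A# minor seventh flat nine).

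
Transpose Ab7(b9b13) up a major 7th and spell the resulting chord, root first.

A major 7th up from Ab is G, so the new chord is G dominant seventh flat nine flat thirteen.
G — root
B — major 3rd
D — perfect 5th
F — minor 7th
Ab — minor 9th
Eb — minor 13th

G, B, D, F, Ab, Eb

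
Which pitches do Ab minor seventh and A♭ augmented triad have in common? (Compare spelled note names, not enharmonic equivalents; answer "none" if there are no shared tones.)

A-flat

Ab minor seventh = A-flat, C-flat, E-flat, G-flat.
A♭ augmented triad = A-flat, C, E.
Shared: A-flat.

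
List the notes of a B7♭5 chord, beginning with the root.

B D# F A

Root B, quality dominant seventh flat five:
root → B
3rd (major 3rd) → D#
5th (diminished 5th) → F
7th (minor 7th) → A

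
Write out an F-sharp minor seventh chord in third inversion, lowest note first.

F-sharp minor seventh = F-sharp–A–C-sharp–E; third inversion → seventh (E) lowest.

E  F-sharp  A  C-sharp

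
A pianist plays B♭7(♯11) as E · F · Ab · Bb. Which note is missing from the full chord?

B♭7(♯11) = Bb, D, F, Ab, E. The voicing lacks the 3rd (major 3rd), D.

D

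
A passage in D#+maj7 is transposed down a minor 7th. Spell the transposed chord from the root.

E# G## B## D##

Transposed root: D# → E# (minor 7th down). So we spell E# augmented major seventh:
Root: E#
Major 3rd (3rd): G##
Augmented 5th (5th): B##
Major 7th (7th): D##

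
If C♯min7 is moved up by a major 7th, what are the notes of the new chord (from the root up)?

B# – D# – F## – A#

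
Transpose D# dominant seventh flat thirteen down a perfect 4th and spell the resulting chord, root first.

Transposed root: D# → A# (perfect 4th down). So we spell A# dominant seventh flat thirteen:
A# — root
C## — major 3rd
E# — perfect 5th
G# — minor 7th
F# — minor 13th

A#, C##, E#, G#, F#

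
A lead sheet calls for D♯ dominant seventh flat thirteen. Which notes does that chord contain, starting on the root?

D#, F##, A#, C#, B

Root D#, quality dominant seventh flat thirteen:
Root: D#
Major 3rd (3rd): F##
Perfect 5th (5th): A#
Minor 7th (7th): C#
Minor 13th (13th): B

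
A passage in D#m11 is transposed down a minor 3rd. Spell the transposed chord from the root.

Transposed root: D♯ → B♯ (minor 3rd down). So we spell B♯ minor eleventh:
- root: B♯
- minor 3rd: D♯
- perfect 5th: F𝄪
- minor 7th: A♯
- major 9th: C𝄪
- perfect 11th: E♯

B♯, D♯, F𝄪, A♯, C𝄪, E♯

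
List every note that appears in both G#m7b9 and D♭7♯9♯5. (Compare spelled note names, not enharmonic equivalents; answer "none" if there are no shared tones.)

A

G#m7b9 = G♯, B, D♯, F♯, A.
D♭7♯9♯5 = D♭, F, A, C♭, E.
Shared: A.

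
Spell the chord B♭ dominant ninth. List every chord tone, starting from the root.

B-flat, D, F, A-flat, C

Root B-flat, quality dominant ninth:
B-flat — root
D — major 3rd
F — perfect 5th
A-flat — minor 7th
C — major 9th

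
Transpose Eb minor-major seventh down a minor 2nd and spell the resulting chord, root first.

D F A C-sharp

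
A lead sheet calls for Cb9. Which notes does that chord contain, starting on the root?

Cb9 is a dominant ninth built on C♭.
Root: C♭
Major 3rd (3rd): E♭
Perfect 5th (5th): G♭
Minor 7th (7th): B𝄫
Major 9th (9th): D♭

C♭, E♭, G♭, B𝄫, D♭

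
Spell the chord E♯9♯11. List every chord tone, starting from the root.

E#, G##, B#, D#, F##, A##

Root E#, quality dominant ninth sharp eleven:
- root: E#
- major 3rd: G##
- perfect 5th: B#
- minor 7th: D#
- major 9th: F##
- augmented 11th: A##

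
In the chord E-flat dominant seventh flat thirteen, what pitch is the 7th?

Root of E-flat dominant seventh flat thirteen = Eb. The 7th is a minor 7th: Eb up a minor 7th → Db.

Db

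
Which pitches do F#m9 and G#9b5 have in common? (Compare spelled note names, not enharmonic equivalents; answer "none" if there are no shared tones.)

F#m9 = F#, A, C#, E, G#.
G#9b5 = G#, B#, D, F#, A#.
Shared: F#, G#.

F#, G#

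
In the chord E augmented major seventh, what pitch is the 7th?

E augmented major seventh is built on E; its 7th is a major 7th above the root.
A seventh above E uses the letter D, and the major 7th above E is D-sharp.

D-sharp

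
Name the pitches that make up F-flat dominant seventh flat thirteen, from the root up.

F-flat dominant seventh flat thirteen: dominant seventh flat thirteen on F-flat.
Root: F-flat
Major 3rd (3rd): A-flat
Perfect 5th (5th): C-flat
Minor 7th (7th): E-double-flat
Minor 13th (13th): D-double-flat

F-flat  A-flat  C-flat  E-double-flat  D-double-flat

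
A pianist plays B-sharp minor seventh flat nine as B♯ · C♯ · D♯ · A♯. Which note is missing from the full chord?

The full B-sharp minor seventh flat nine chord is B♯, D♯, F𝄪, A♯, C♯.
Comparing with the voicing, the perfect 5th (5th) — F𝄪 — is absent.

F𝄪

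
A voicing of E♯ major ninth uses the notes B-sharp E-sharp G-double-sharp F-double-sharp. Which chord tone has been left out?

E♯ major ninth = E-sharp, G-double-sharp, B-sharp, D-double-sharp, F-double-sharp. The voicing lacks the 7th (major 7th), D-double-sharp.

D-double-sharp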